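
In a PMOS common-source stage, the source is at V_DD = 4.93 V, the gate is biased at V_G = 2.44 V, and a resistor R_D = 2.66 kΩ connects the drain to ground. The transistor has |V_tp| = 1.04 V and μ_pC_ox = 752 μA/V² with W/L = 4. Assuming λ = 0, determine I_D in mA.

V_SG = V_DD − V_G = 4.93 − 2.44 = 2.49 V, so V_ov = 2.49 − 1.04 = 1.45 V.
k_p = μ_pC_ox · (W/L) = 3.008 mA/V².
Assume saturation: I_D = ½ k_p V_ov² = 0.5 × 3.008 × 1.45² = 3.16 mA, giving V_SD = V_DD − I_D R_D = 4.93 − 3.16 × 2.66 = -3.48 V.
But -3.48 V < V_ov = 1.45 V, so the device is actually in triode.
In triode I_D = k_p[V_ov V_SD − ½ V_SD²] and I_D = (V_DD − V_SD)/R_D. Equating: 4 V_SD² − 12.6 V_SD + 4.93 = 0, giving V_SD = 0.458 V (the root below V_ov).
I_D = (4.93 − 0.458) / 2.66 = 1.68 mA.

I_D = 1.68 mA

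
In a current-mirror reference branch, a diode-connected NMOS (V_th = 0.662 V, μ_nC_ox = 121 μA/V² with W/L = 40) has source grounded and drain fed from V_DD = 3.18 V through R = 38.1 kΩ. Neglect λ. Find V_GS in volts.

V_GS = 0.822 V

With gate tied to drain, V_GS = V_DS ≥ V_GS − V_th, so the device is in saturation.
k_n = μ_nC_ox · (W/L) = 4.84 mA/V².
KCL at the drain: ½ k_n (V_GS − V_th)² = (V_DD − V_GS)/R.
Let x = V_GS − 0.662. Then 92.2 x² + x − 2.518 = 0, giving x = 0.16 V (positive root), so V_GS = 0.822 V.
I_D = (V_DD − V_GS)/R = (3.18 − 0.822) / 38.1 = 0.0619 mA.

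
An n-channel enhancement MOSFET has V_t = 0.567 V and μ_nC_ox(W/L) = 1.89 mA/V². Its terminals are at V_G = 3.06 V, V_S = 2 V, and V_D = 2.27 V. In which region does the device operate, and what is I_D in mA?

Triode; I_D = 0.183 mA

V_GS = V_G − V_S = 3.06 − 2 = 1.06 V; V_DS = V_D − V_S = 2.27 − 2 = 0.27 V.
V_ov = V_GS − V_t = 1.06 − 0.567 = 0.493 V.
Since V_DS = 0.27 V < V_ov = 0.493 V, the device is in the triode region.
I_D = k_n [V_ov · V_DS − ½ V_DS²] = 1.89 × [0.493 × 0.27 − 0.5 × 0.27²] = 0.183 mA.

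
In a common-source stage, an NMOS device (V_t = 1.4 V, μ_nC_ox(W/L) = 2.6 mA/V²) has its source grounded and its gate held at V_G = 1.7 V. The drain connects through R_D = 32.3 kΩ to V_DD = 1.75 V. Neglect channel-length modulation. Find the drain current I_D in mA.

I_D = 0.0518 mA

V_GS = V_G = 1.7 V, so V_ov = 1.7 − 1.4 = 0.3 V.
Assume saturation: I_D = ½ k_n V_ov² = 0.5 × 2.6 × 0.3² = 0.117 mA, giving V_DS = V_DD − I_D R_D = 1.75 − 0.117 × 32.3 = -2.03 V.
But -2.03 V < V_ov = 0.3 V, so the device is actually in triode.
In triode I_D = k_n[V_ov V_DS − ½ V_DS²] and I_D = (V_DD − V_DS)/R_D. Equating: 42 V_DS² − 26.19 V_DS + 1.75 = 0, giving V_DS = 0.0761 V (the root below V_ov).
I_D = (1.75 − 0.0761) / 32.3 = 0.0518 mA.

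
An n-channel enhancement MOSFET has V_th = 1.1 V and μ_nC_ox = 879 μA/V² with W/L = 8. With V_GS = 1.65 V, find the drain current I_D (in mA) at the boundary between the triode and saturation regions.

I_D = 1.06 mA

At the boundary V_DS = V_ov = V_GS − V_th = 1.65 − 1.1 = 0.55 V.
k_n = μ_nC_ox · (W/L) = 7.032 mA/V².
I_D = ½ k_n V_ov² = 0.5 × 7.032 × 0.55² = 1.06 mA.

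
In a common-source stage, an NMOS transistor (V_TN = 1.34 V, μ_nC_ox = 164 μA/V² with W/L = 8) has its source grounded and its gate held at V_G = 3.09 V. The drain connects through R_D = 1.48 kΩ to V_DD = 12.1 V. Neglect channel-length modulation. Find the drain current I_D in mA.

I_D = 2.01 mA

V_GS = V_G = 3.09 V, so V_ov = 3.09 − 1.34 = 1.75 V.
k_n = μ_nC_ox · (W/L) = 1.312 mA/V².
Assume saturation: I_D = ½ k_n V_ov² = 0.5 × 1.312 × 1.75² = 2.01 mA, giving V_DS = V_DD − I_D R_D = 12.1 − 2.01 × 1.48 = 9.13 V.
V_DS = 9.13 V ≥ V_ov = 1.75 V, confirming saturation.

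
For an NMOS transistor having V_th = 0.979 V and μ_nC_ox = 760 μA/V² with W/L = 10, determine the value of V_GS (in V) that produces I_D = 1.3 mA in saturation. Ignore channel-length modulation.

k_n = μ_nC_ox · (W/L) = 7.6 mA/V².
In saturation I_D = ½ k_n (V_GS − V_th)², so V_GS − V_th = √(2 I_D / k_n) = √(2 × 1.3 / 7.6) = 0.585 V.
V_GS = 0.979 + 0.585 = 1.56 V.

V_GS = 1.56 V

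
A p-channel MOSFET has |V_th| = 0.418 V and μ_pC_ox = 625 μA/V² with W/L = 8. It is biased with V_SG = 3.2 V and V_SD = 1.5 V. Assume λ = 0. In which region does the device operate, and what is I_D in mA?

Triode; I_D = 15.2 mA

k_p = μ_pC_ox · (W/L) = 5 mA/V².
V_ov = V_SG − |V_th| = 3.2 − 0.418 = 2.78 V.
Since V_SD = 1.5 V < V_ov = 2.78 V, the device is in the triode region.
I_D = k_p [V_ov · V_SD − ½ V_SD²] = 5 × [2.78 × 1.5 − 0.5 × 1.5²] = 15.2 mA.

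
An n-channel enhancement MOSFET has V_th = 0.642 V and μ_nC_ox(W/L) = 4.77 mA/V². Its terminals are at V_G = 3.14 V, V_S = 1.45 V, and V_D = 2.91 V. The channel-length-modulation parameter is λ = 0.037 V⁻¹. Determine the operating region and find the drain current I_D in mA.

Saturation; I_D = 2.76 mA

V_GS = V_G − V_S = 3.14 − 1.45 = 1.69 V; V_DS = V_D − V_S = 2.91 − 1.45 = 1.46 V.
V_ov = V_GS − V_th = 1.69 − 0.642 = 1.05 V.
Since V_DS = 1.46 V ≥ V_ov = 1.05 V, the device is in saturation.
I_D = ½ k_n V_ov² (1 + λ V_DS) = 0.5 × 4.77 × 1.05² × (1 + 0.037 × 1.46) = 2.76 mA.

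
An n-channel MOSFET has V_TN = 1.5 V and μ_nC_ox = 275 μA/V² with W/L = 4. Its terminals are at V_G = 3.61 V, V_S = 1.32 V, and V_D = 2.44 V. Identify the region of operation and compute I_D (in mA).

V_GS = V_G − V_S = 3.61 − 1.32 = 2.29 V; V_DS = V_D − V_S = 2.44 − 1.32 = 1.12 V.
k_n = μ_nC_ox · (W/L) = 1.1 mA/V².
V_ov = V_GS − V_TN = 2.29 − 1.5 = 0.79 V.
Since V_DS = 1.12 V ≥ V_ov = 0.79 V, the device is in saturation.
I_D = ½ k_n V_ov² = 0.5 × 1.1 × 0.79² = 0.343 mA.

Saturation; I_D = 0.343 mA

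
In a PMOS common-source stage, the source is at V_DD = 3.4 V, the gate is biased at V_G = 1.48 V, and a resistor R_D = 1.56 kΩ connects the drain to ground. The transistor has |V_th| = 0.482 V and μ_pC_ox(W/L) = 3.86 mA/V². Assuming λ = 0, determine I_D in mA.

V_SG = V_DD − V_G = 3.4 − 1.48 = 1.92 V, so V_ov = 1.92 − 0.482 = 1.44 V.
Assume saturation: I_D = ½ k_p V_ov² = 0.5 × 3.86 × 1.44² = 3.99 mA, giving V_SD = V_DD − I_D R_D = 3.4 − 3.99 × 1.56 = -2.83 V.
But -2.83 V < V_ov = 1.44 V, so the device is actually in triode.
In triode I_D = k_p[V_ov V_SD − ½ V_SD²] and I_D = (V_DD − V_SD)/R_D. Equating: 3.01 V_SD² − 9.659 V_SD + 3.4 = 0, giving V_SD = 0.402 V (the root below V_ov).
I_D = (3.4 − 0.402) / 1.56 = 1.92 mA.

I_D = 1.92 mA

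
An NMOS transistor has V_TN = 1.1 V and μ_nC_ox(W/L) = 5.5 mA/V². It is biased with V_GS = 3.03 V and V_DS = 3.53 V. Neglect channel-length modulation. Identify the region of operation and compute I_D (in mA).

V_ov = V_GS − V_TN = 3.03 − 1.1 = 1.93 V.
Since V_DS = 3.53 V ≥ V_ov = 1.93 V, the device is in saturation.
I_D = ½ k_n V_ov² = 0.5 × 5.5 × 1.93² = 10.2 mA.

Saturation; I_D = 10.2 mA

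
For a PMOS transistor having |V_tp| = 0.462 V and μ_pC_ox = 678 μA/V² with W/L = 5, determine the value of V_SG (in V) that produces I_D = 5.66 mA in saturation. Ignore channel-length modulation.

V_SG = 2.29 V

k_p = μ_pC_ox · (W/L) = 3.39 mA/V².
In saturation I_D = ½ k_p (V_SG − |V_tp|)², so V_SG − |V_tp| = √(2 I_D / k_p) = √(2 × 5.66 / 3.39) = 1.83 V.
V_SG = 0.462 + 1.83 = 2.29 V.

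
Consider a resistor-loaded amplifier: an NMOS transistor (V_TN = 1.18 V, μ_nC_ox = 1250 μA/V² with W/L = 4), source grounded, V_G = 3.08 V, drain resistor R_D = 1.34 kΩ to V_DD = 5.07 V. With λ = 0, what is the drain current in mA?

I_D = 3.48 mA

V_GS = V_G = 3.08 V, so V_ov = 3.08 − 1.18 = 1.9 V.
k_n = μ_nC_ox · (W/L) = 5 mA/V².
Assume saturation: I_D = ½ k_n V_ov² = 0.5 × 5 × 1.9² = 9.03 mA, giving V_DS = V_DD − I_D R_D = 5.07 − 9.03 × 1.34 = -7.02 V.
But -7.02 V < V_ov = 1.9 V, so the device is actually in triode.
In triode I_D = k_n[V_ov V_DS − ½ V_DS²] and I_D = (V_DD − V_DS)/R_D. Equating: 3.35 V_DS² − 13.73 V_DS + 5.07 = 0, giving V_DS = 0.41 V (the root below V_ov).
I_D = (5.07 − 0.41) / 1.34 = 3.48 mA.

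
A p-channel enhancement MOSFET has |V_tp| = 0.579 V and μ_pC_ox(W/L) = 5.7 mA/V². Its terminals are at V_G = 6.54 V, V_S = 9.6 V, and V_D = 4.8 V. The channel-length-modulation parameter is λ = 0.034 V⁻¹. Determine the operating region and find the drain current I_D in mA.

V_SG = V_S − V_G = 9.6 − 6.54 = 3.06 V; V_SD = V_S − V_D = 9.6 − 4.8 = 4.8 V.
V_ov = V_SG − |V_tp| = 3.06 − 0.579 = 2.48 V.
Since V_SD = 4.8 V ≥ V_ov = 2.48 V, the device is in saturation.
I_D = ½ k_p V_ov² (1 + λ V_SD) = 0.5 × 5.7 × 2.48² × (1 + 0.034 × 4.8) = 20.4 mA.

Saturation; I_D = 20.4 mA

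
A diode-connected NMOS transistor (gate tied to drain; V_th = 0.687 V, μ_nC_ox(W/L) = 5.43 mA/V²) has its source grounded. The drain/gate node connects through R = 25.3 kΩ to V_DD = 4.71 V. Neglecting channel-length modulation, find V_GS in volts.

With gate tied to drain, V_GS = V_DS ≥ V_GS − V_th, so the device is in saturation.
KCL at the drain: ½ k_n (V_GS − V_th)² = (V_DD − V_GS)/R.
Let x = V_GS − 0.687. Then 68.7 x² + x − 4.023 = 0, giving x = 0.235 V (positive root), so V_GS = 0.922 V.
I_D = (V_DD − V_GS)/R = (4.71 − 0.922) / 25.3 = 0.15 mA.

V_GS = 0.922 V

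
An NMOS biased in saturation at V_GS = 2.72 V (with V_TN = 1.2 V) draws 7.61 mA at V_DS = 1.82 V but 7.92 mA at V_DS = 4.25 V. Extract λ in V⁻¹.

With V_GS fixed, I_D ∝ (1 + λ V_DS) in saturation, so I_D2/I_D1 = (1 + λ V_DS2)/(1 + λ V_DS1).
7.92/7.61 = 1.041 = (1 + 4.25 λ)/(1 + 1.82 λ).
Solving: λ (I_D1 V_DS2 − I_D2 V_DS1) = I_D2 − I_D1, so λ = (7.92 − 7.61) / (7.61 × 4.25 − 7.92 × 1.82) = 0.31 / 17.9 = 0.0173 V⁻¹.

λ = 0.0173 V⁻¹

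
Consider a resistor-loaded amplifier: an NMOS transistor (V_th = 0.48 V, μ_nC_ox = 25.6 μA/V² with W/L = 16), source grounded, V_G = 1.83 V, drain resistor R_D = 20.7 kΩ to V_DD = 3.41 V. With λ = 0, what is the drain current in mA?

I_D = 0.150 mA

V_GS = V_G = 1.83 V, so V_ov = 1.83 − 0.48 = 1.35 V.
k_n = μ_nC_ox · (W/L) = 0.4096 mA/V².
Assume saturation: I_D = ½ k_n V_ov² = 0.5 × 0.4096 × 1.35² = 0.373 mA, giving V_DS = V_DD − I_D R_D = 3.41 − 0.373 × 20.7 = -4.32 V.
But -4.32 V < V_ov = 1.35 V, so the device is actually in triode.
In triode I_D = k_n[V_ov V_DS − ½ V_DS²] and I_D = (V_DD − V_DS)/R_D. Equating: 4.24 V_DS² − 12.45 V_DS + 3.41 = 0, giving V_DS = 0.306 V (the root below V_ov).
I_D = (3.41 − 0.306) / 20.7 = 0.15 mA.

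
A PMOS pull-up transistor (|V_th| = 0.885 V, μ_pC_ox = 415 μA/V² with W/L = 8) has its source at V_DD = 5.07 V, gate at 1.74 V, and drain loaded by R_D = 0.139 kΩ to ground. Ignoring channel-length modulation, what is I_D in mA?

V_SG = V_DD − V_G = 5.07 − 1.74 = 3.33 V, so V_ov = 3.33 − 0.885 = 2.45 V.
k_p = μ_pC_ox · (W/L) = 3.32 mA/V².
Assume saturation: I_D = ½ k_p V_ov² = 0.5 × 3.32 × 2.45² = 9.92 mA, giving V_SD = V_DD − I_D R_D = 5.07 − 9.92 × 0.139 = 3.69 V.
V_SD = 3.69 V ≥ V_ov = 2.45 V, confirming saturation.

I_D = 9.92 mA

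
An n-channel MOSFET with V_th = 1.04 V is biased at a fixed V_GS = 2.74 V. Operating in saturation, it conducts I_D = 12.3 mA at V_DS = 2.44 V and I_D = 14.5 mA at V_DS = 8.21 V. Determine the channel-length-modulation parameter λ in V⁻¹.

With V_GS fixed, I_D ∝ (1 + λ V_DS) in saturation, so I_D2/I_D1 = (1 + λ V_DS2)/(1 + λ V_DS1).
14.5/12.3 = 1.179 = (1 + 8.21 λ)/(1 + 2.44 λ).
Solving: λ (I_D1 V_DS2 − I_D2 V_DS1) = I_D2 − I_D1, so λ = (14.5 − 12.3) / (12.3 × 8.21 − 14.5 × 2.44) = 2.2 / 65.6 = 0.0335 V⁻¹.

λ = 0.0335 V⁻¹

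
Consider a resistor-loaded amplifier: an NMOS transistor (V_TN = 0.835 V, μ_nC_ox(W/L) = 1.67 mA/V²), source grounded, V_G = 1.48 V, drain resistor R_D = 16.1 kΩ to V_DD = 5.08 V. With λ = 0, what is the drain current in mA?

I_D = 0.292 mA

V_GS = V_G = 1.48 V, so V_ov = 1.48 − 0.835 = 0.645 V.
Assume saturation: I_D = ½ k_n V_ov² = 0.5 × 1.67 × 0.645² = 0.347 mA, giving V_DS = V_DD − I_D R_D = 5.08 − 0.347 × 16.1 = -0.513 V.
But -0.513 V < V_ov = 0.645 V, so the device is actually in triode.
In triode I_D = k_n[V_ov V_DS − ½ V_DS²] and I_D = (V_DD − V_DS)/R_D. Equating: 13.4 V_DS² − 18.34 V_DS + 5.08 = 0, giving V_DS = 0.386 V (the root below V_ov).
I_D = (5.08 − 0.386) / 16.1 = 0.292 mA.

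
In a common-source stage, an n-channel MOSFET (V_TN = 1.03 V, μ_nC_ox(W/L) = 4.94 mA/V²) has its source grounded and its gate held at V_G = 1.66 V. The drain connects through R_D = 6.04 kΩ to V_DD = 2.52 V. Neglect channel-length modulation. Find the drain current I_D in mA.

I_D = 0.394 mA

V_GS = V_G = 1.66 V, so V_ov = 1.66 − 1.03 = 0.63 V.
Assume saturation: I_D = ½ k_n V_ov² = 0.5 × 4.94 × 0.63² = 0.98 mA, giving V_DS = V_DD − I_D R_D = 2.52 − 0.98 × 6.04 = -3.4 V.
But -3.4 V < V_ov = 0.63 V, so the device is actually in triode.
In triode I_D = k_n[V_ov V_DS − ½ V_DS²] and I_D = (V_DD − V_DS)/R_D. Equating: 14.9 V_DS² − 19.8 V_DS + 2.52 = 0, giving V_DS = 0.143 V (the root below V_ov).
I_D = (2.52 − 0.143) / 6.04 = 0.394 mA.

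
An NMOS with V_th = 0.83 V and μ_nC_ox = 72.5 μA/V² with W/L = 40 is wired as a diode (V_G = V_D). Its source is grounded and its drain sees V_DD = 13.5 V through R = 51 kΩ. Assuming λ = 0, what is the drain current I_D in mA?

With gate tied to drain, V_GS = V_DS ≥ V_GS − V_th, so the device is in saturation.
k_n = μ_nC_ox · (W/L) = 2.9 mA/V².
KCL at the drain: ½ k_n (V_GS − V_th)² = (V_DD − V_GS)/R.
Let x = V_GS − 0.83. Then 74 x² + x − 12.67 = 0, giving x = 0.407 V (positive root), so V_GS = 1.24 V.
I_D = (V_DD − V_GS)/R = (13.5 − 1.24) / 51 = 0.24 mA.

I_D = 0.240 mA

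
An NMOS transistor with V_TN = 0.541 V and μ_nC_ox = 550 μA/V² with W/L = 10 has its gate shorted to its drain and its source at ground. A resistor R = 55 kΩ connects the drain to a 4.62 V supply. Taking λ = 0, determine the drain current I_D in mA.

With gate tied to drain, V_GS = V_DS ≥ V_GS − V_TN, so the device is in saturation.
k_n = μ_nC_ox · (W/L) = 5.5 mA/V².
KCL at the drain: ½ k_n (V_GS − V_TN)² = (V_DD − V_GS)/R.
Let x = V_GS − 0.541. Then 151 x² + x − 4.079 = 0, giving x = 0.161 V (positive root), so V_GS = 0.702 V.
I_D = (V_DD − V_GS)/R = (4.62 − 0.702) / 55 = 0.0712 mA.

I_D = 0.0712 mA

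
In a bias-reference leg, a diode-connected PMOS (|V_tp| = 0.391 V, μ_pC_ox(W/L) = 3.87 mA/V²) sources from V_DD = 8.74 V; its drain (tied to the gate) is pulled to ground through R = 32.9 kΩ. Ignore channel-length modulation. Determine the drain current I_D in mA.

With gate tied to drain, V_SG = V_SD ≥ V_SG − |V_tp|, so the device is in saturation.
KCL at the drain: ½ k_p (V_SG − |V_tp|)² = (V_DD − V_SG)/R.
Let x = V_SG − 0.391. Then 63.7 x² + x − 8.349 = 0, giving x = 0.354 V (positive root), so V_SG = 0.745 V.
I_D = (V_DD − V_SG)/R = (8.74 − 0.745) / 32.9 = 0.243 mA.

I_D = 0.243 mA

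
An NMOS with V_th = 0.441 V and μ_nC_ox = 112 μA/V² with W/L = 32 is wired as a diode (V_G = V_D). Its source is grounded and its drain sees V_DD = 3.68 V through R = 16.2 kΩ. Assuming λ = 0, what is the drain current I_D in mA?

I_D = 0.180 mA

With gate tied to drain, V_GS = V_DS ≥ V_GS − V_th, so the device is in saturation.
k_n = μ_nC_ox · (W/L) = 3.584 mA/V².
KCL at the drain: ½ k_n (V_GS − V_th)² = (V_DD − V_GS)/R.
Let x = V_GS − 0.441. Then 29 x² + x − 3.239 = 0, giving x = 0.317 V (positive root), so V_GS = 0.758 V.
I_D = (V_DD − V_GS)/R = (3.68 − 0.758) / 16.2 = 0.18 mA.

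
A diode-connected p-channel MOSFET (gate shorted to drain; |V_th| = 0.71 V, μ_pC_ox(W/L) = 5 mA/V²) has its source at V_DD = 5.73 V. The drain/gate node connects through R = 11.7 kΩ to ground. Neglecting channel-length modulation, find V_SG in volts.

With gate tied to drain, V_SG = V_SD ≥ V_SG − |V_th|, so the device is in saturation.
KCL at the drain: ½ k_p (V_SG − |V_th|)² = (V_DD − V_SG)/R.
Let x = V_SG − 0.71. Then 29.2 x² + x − 5.02 = 0, giving x = 0.398 V (positive root), so V_SG = 1.11 V.
I_D = (V_DD − V_SG)/R = (5.73 − 1.11) / 11.7 = 0.395 mA.

V_SG = 1.11 V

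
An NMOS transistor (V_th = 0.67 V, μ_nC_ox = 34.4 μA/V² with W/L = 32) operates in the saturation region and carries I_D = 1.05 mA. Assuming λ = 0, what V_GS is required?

k_n = μ_nC_ox · (W/L) = 1.101 mA/V².
In saturation I_D = ½ k_n (V_GS − V_th)², so V_GS − V_th = √(2 I_D / k_n) = √(2 × 1.05 / 1.101) = 1.38 V.
V_GS = 0.67 + 1.38 = 2.05 V.

V_GS = 2.05 V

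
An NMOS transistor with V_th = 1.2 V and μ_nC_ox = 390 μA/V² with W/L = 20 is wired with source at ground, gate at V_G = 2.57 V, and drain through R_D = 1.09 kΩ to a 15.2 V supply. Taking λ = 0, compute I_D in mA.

V_GS = V_G = 2.57 V, so V_ov = 2.57 − 1.2 = 1.37 V.
k_n = μ_nC_ox · (W/L) = 7.8 mA/V².
Assume saturation: I_D = ½ k_n V_ov² = 0.5 × 7.8 × 1.37² = 7.32 mA, giving V_DS = V_DD − I_D R_D = 15.2 − 7.32 × 1.09 = 7.22 V.
V_DS = 7.22 V ≥ V_ov = 1.37 V, confirming saturation.

I_D = 7.32 mA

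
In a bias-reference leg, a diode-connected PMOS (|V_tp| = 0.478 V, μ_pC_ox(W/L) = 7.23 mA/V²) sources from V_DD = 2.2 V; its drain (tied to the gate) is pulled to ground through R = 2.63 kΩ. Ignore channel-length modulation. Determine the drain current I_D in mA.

I_D = 0.512 mA

With gate tied to drain, V_SG = V_SD ≥ V_SG − |V_tp|, so the device is in saturation.
KCL at the drain: ½ k_p (V_SG − |V_tp|)² = (V_DD − V_SG)/R.
Let x = V_SG − 0.478. Then 9.51 x² + x − 1.722 = 0, giving x = 0.376 V (positive root), so V_SG = 0.854 V.
I_D = (V_DD − V_SG)/R = (2.2 − 0.854) / 2.63 = 0.512 mA.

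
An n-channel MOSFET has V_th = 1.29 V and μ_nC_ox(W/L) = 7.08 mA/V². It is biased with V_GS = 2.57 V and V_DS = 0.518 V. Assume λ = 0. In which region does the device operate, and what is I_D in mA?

V_ov = V_GS − V_th = 2.57 − 1.29 = 1.28 V.
Since V_DS = 0.518 V < V_ov = 1.28 V, the device is in the triode region.
I_D = k_n [V_ov · V_DS − ½ V_DS²] = 7.08 × [1.28 × 0.518 − 0.5 × 0.518²] = 3.74 mA.

Triode; I_D = 3.74 mA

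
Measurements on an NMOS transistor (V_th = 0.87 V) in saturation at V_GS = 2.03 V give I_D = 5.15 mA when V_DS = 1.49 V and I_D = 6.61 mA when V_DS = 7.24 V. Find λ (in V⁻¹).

λ = 0.0532 V⁻¹

With V_GS fixed, I_D ∝ (1 + λ V_DS) in saturation, so I_D2/I_D1 = (1 + λ V_DS2)/(1 + λ V_DS1).
6.61/5.15 = 1.283 = (1 + 7.24 λ)/(1 + 1.49 λ).
Solving: λ (I_D1 V_DS2 − I_D2 V_DS1) = I_D2 − I_D1, so λ = (6.61 − 5.15) / (5.15 × 7.24 − 6.61 × 1.49) = 1.46 / 27.4 = 0.0532 V⁻¹.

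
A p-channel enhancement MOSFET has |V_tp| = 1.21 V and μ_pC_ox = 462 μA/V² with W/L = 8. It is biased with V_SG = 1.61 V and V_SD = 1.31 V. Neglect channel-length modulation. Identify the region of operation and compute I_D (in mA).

Saturation; I_D = 0.296 mA

k_p = μ_pC_ox · (W/L) = 3.696 mA/V².
V_ov = V_SG − |V_tp| = 1.61 − 1.21 = 0.4 V.
Since V_SD = 1.31 V ≥ V_ov = 0.4 V, the device is in saturation.
I_D = ½ k_p V_ov² = 0.5 × 3.696 × 0.4² = 0.296 mA.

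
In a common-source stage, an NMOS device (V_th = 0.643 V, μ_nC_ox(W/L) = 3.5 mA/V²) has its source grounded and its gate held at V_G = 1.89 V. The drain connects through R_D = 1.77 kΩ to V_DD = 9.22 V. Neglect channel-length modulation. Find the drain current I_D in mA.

V_GS = V_G = 1.89 V, so V_ov = 1.89 − 0.643 = 1.25 V.
Assume saturation: I_D = ½ k_n V_ov² = 0.5 × 3.5 × 1.25² = 2.72 mA, giving V_DS = V_DD − I_D R_D = 9.22 − 2.72 × 1.77 = 4.4 V.
V_DS = 4.4 V ≥ V_ov = 1.25 V, confirming saturation.

I_D = 2.72 mA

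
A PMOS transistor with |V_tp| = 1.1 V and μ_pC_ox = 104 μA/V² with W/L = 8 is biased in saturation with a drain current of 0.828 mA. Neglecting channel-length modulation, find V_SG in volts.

V_SG = 2.51 V

k_p = μ_pC_ox · (W/L) = 0.832 mA/V².
In saturation I_D = ½ k_p (V_SG − |V_tp|)², so V_SG − |V_tp| = √(2 I_D / k_p) = √(2 × 0.828 / 0.832) = 1.41 V.
V_SG = 1.1 + 1.41 = 2.51 V.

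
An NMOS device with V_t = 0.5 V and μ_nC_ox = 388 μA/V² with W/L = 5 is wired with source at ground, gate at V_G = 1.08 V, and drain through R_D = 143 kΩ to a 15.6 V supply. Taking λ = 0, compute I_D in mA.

V_GS = V_G = 1.08 V, so V_ov = 1.08 − 0.5 = 0.58 V.
k_n = μ_nC_ox · (W/L) = 1.94 mA/V².
Assume saturation: I_D = ½ k_n V_ov² = 0.5 × 1.94 × 0.58² = 0.326 mA, giving V_DS = V_DD − I_D R_D = 15.6 − 0.326 × 143 = -31.1 V.
But -31.1 V < V_ov = 0.58 V, so the device is actually in triode.
In triode I_D = k_n[V_ov V_DS − ½ V_DS²] and I_D = (V_DD − V_DS)/R_D. Equating: 139 V_DS² − 161.9 V_DS + 15.6 = 0, giving V_DS = 0.106 V (the root below V_ov).
I_D = (15.6 − 0.106) / 143 = 0.108 mA.

I_D = 0.108 mA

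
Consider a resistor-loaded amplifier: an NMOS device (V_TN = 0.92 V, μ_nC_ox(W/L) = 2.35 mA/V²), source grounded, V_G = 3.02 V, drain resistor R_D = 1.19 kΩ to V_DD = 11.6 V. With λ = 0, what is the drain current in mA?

V_GS = V_G = 3.02 V, so V_ov = 3.02 − 0.92 = 2.1 V.
Assume saturation: I_D = ½ k_n V_ov² = 0.5 × 2.35 × 2.1² = 5.18 mA, giving V_DS = V_DD − I_D R_D = 11.6 − 5.18 × 1.19 = 5.43 V.
V_DS = 5.43 V ≥ V_ov = 2.1 V, confirming saturation.

I_D = 5.18 mA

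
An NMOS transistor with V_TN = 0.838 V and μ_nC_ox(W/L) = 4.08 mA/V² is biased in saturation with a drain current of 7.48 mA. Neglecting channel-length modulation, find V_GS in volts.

V_GS = 2.75 V

In saturation I_D = ½ k_n (V_GS − V_TN)², so V_GS − V_TN = √(2 I_D / k_n) = √(2 × 7.48 / 4.08) = 1.91 V.
V_GS = 0.838 + 1.91 = 2.75 V.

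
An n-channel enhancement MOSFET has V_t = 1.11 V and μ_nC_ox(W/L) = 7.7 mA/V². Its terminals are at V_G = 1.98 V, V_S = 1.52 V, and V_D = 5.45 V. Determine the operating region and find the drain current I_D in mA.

Cutoff; I_D = 0 mA

V_GS = V_G − V_S = 1.98 − 1.52 = 0.46 V; V_DS = V_D − V_S = 5.45 − 1.52 = 3.93 V.
V_GS = 0.46 V < V_t = 1.11 V, so the transistor is in cutoff.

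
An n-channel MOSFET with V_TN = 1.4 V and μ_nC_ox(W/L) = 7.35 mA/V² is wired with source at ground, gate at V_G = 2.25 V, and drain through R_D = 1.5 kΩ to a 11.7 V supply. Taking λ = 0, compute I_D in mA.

V_GS = V_G = 2.25 V, so V_ov = 2.25 − 1.4 = 0.85 V.
Assume saturation: I_D = ½ k_n V_ov² = 0.5 × 7.35 × 0.85² = 2.66 mA, giving V_DS = V_DD − I_D R_D = 11.7 − 2.66 × 1.5 = 7.72 V.
V_DS = 7.72 V ≥ V_ov = 0.85 V, confirming saturation.

I_D = 2.66 mA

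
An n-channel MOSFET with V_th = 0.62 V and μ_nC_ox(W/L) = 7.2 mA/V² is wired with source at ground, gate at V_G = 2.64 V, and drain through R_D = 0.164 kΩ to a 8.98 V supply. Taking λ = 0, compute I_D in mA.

V_GS = V_G = 2.64 V, so V_ov = 2.64 − 0.62 = 2.02 V.
Assume saturation: I_D = ½ k_n V_ov² = 0.5 × 7.2 × 2.02² = 14.7 mA, giving V_DS = V_DD − I_D R_D = 8.98 − 14.7 × 0.164 = 6.57 V.
V_DS = 6.57 V ≥ V_ov = 2.02 V, confirming saturation.

I_D = 14.7 mA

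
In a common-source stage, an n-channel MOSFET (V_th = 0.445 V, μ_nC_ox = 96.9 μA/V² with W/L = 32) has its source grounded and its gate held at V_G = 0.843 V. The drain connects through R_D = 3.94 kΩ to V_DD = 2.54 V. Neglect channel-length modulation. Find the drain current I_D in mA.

I_D = 0.246 mA

V_GS = V_G = 0.843 V, so V_ov = 0.843 − 0.445 = 0.398 V.
k_n = μ_nC_ox · (W/L) = 3.101 mA/V².
Assume saturation: I_D = ½ k_n V_ov² = 0.5 × 3.101 × 0.398² = 0.246 mA, giving V_DS = V_DD − I_D R_D = 2.54 − 0.246 × 3.94 = 1.57 V.
V_DS = 1.57 V ≥ V_ov = 0.398 V, confirming saturation.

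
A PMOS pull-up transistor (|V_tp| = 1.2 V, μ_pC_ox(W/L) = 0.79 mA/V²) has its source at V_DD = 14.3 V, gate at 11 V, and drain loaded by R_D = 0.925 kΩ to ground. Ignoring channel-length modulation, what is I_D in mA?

V_SG = V_DD − V_G = 14.3 − 11 = 3.3 V, so V_ov = 3.3 − 1.2 = 2.1 V.
Assume saturation: I_D = ½ k_p V_ov² = 0.5 × 0.79 × 2.1² = 1.74 mA, giving V_SD = V_DD − I_D R_D = 14.3 − 1.74 × 0.925 = 12.7 V.
V_SD = 12.7 V ≥ V_ov = 2.1 V, confirming saturation.

I_D = 1.74 mA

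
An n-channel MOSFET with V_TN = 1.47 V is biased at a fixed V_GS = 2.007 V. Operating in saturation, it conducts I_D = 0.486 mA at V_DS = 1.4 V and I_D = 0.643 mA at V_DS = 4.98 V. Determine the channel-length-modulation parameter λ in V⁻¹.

λ = 0.103 V⁻¹

With V_GS fixed, I_D ∝ (1 + λ V_DS) in saturation, so I_D2/I_D1 = (1 + λ V_DS2)/(1 + λ V_DS1).
0.643/0.486 = 1.323 = (1 + 4.98 λ)/(1 + 1.4 λ).
Solving: λ (I_D1 V_DS2 − I_D2 V_DS1) = I_D2 − I_D1, so λ = (0.643 − 0.486) / (0.486 × 4.98 − 0.643 × 1.4) = 0.157 / 1.52 = 0.103 V⁻¹.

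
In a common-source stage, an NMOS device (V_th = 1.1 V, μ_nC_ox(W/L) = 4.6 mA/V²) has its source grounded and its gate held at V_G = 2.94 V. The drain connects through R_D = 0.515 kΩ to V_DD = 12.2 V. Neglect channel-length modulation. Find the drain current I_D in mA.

I_D = 7.79 mA

V_GS = V_G = 2.94 V, so V_ov = 2.94 − 1.1 = 1.84 V.
Assume saturation: I_D = ½ k_n V_ov² = 0.5 × 4.6 × 1.84² = 7.79 mA, giving V_DS = V_DD − I_D R_D = 12.2 − 7.79 × 0.515 = 8.19 V.
V_DS = 8.19 V ≥ V_ov = 1.84 V, confirming saturation.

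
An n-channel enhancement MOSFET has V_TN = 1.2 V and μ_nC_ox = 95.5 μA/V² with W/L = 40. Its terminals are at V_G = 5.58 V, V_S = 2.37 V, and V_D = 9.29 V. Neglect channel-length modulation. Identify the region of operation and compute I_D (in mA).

V_GS = V_G − V_S = 5.58 − 2.37 = 3.21 V; V_DS = V_D − V_S = 9.29 − 2.37 = 6.92 V.
k_n = μ_nC_ox · (W/L) = 3.82 mA/V².
V_ov = V_GS − V_TN = 3.21 − 1.2 = 2.01 V.
Since V_DS = 6.92 V ≥ V_ov = 2.01 V, the device is in saturation.
I_D = ½ k_n V_ov² = 0.5 × 3.82 × 2.01² = 7.72 mA.

Saturation; I_D = 7.72 mA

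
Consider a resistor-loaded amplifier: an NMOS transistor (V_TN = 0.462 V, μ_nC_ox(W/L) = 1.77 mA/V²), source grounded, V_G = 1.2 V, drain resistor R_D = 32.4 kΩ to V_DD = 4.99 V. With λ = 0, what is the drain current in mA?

V_GS = V_G = 1.2 V, so V_ov = 1.2 − 0.462 = 0.738 V.
Assume saturation: I_D = ½ k_n V_ov² = 0.5 × 1.77 × 0.738² = 0.482 mA, giving V_DS = V_DD − I_D R_D = 4.99 − 0.482 × 32.4 = -10.6 V.
But -10.6 V < V_ov = 0.738 V, so the device is actually in triode.
In triode I_D = k_n[V_ov V_DS − ½ V_DS²] and I_D = (V_DD − V_DS)/R_D. Equating: 28.7 V_DS² − 43.32 V_DS + 4.99 = 0, giving V_DS = 0.126 V (the root below V_ov).
I_D = (4.99 − 0.126) / 32.4 = 0.15 mA.

I_D = 0.150 mA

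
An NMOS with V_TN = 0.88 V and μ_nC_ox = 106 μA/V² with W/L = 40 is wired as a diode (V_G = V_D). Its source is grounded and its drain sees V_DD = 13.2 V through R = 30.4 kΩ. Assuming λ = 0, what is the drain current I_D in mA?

I_D = 0.391 mA

With gate tied to drain, V_GS = V_DS ≥ V_GS − V_TN, so the device is in saturation.
k_n = μ_nC_ox · (W/L) = 4.24 mA/V².
KCL at the drain: ½ k_n (V_GS − V_TN)² = (V_DD − V_GS)/R.
Let x = V_GS − 0.88. Then 64.4 x² + x − 12.32 = 0, giving x = 0.43 V (positive root), so V_GS = 1.31 V.
I_D = (V_DD − V_GS)/R = (13.2 − 1.31) / 30.4 = 0.391 mA.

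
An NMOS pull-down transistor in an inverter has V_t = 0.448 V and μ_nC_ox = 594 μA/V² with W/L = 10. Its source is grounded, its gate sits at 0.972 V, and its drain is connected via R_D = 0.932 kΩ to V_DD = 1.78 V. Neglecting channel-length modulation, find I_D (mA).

I_D = 0.815 mA

V_GS = V_G = 0.972 V, so V_ov = 0.972 − 0.448 = 0.524 V.
k_n = μ_nC_ox · (W/L) = 5.94 mA/V².
Assume saturation: I_D = ½ k_n V_ov² = 0.5 × 5.94 × 0.524² = 0.815 mA, giving V_DS = V_DD − I_D R_D = 1.78 − 0.815 × 0.932 = 1.02 V.
V_DS = 1.02 V ≥ V_ov = 0.524 V, confirming saturation.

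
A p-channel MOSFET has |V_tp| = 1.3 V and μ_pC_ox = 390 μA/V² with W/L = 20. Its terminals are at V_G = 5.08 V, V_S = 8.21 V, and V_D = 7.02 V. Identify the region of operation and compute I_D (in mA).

Triode; I_D = 11.5 mA

V_SG = V_S − V_G = 8.21 − 5.08 = 3.13 V; V_SD = V_S − V_D = 8.21 − 7.02 = 1.19 V.
k_p = μ_pC_ox · (W/L) = 7.8 mA/V².
V_ov = V_SG − |V_tp| = 3.13 − 1.3 = 1.83 V.
Since V_SD = 1.19 V < V_ov = 1.83 V, the device is in the triode region.
I_D = k_p [V_ov · V_SD − ½ V_SD²] = 7.8 × [1.83 × 1.19 − 0.5 × 1.19²] = 11.5 mA.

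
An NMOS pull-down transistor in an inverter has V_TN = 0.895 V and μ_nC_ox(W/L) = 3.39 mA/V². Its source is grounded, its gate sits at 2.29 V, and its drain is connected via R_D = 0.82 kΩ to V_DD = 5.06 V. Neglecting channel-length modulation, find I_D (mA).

I_D = 3.30 mA

V_GS = V_G = 2.29 V, so V_ov = 2.29 − 0.895 = 1.4 V.
Assume saturation: I_D = ½ k_n V_ov² = 0.5 × 3.39 × 1.4² = 3.3 mA, giving V_DS = V_DD − I_D R_D = 5.06 − 3.3 × 0.82 = 2.36 V.
V_DS = 2.36 V ≥ V_ov = 1.4 V, confirming saturation.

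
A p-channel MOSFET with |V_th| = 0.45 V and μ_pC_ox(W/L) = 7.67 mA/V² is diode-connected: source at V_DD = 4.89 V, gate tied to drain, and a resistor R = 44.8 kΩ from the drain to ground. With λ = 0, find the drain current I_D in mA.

With gate tied to drain, V_SG = V_SD ≥ V_SG − |V_th|, so the device is in saturation.
KCL at the drain: ½ k_p (V_SG − |V_th|)² = (V_DD − V_SG)/R.
Let x = V_SG − 0.45. Then 172 x² + x − 4.44 = 0, giving x = 0.158 V (positive root), so V_SG = 0.608 V.
I_D = (V_DD − V_SG)/R = (4.89 − 0.608) / 44.8 = 0.0956 mA.

I_D = 0.0956 mA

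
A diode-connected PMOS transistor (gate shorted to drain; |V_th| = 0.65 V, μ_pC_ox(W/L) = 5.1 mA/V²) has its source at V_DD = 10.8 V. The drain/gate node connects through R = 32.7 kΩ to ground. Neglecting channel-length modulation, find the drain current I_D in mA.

I_D = 0.300 mA

With gate tied to drain, V_SG = V_SD ≥ V_SG − |V_th|, so the device is in saturation.
KCL at the drain: ½ k_p (V_SG − |V_th|)² = (V_DD − V_SG)/R.
Let x = V_SG − 0.65. Then 83.4 x² + x − 10.15 = 0, giving x = 0.343 V (positive root), so V_SG = 0.993 V.
I_D = (V_DD − V_SG)/R = (10.8 − 0.993) / 32.7 = 0.3 mA.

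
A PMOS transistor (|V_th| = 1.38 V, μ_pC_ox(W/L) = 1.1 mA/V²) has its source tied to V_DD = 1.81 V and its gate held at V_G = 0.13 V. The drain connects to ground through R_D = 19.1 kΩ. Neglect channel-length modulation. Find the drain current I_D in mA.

I_D = 0.0495 mA

V_SG = V_DD − V_G = 1.81 − 0.13 = 1.68 V, so V_ov = 1.68 − 1.38 = 0.3 V.
Assume saturation: I_D = ½ k_p V_ov² = 0.5 × 1.1 × 0.3² = 0.0495 mA, giving V_SD = V_DD − I_D R_D = 1.81 − 0.0495 × 19.1 = 0.865 V.
V_SD = 0.865 V ≥ V_ov = 0.3 V, confirming saturation.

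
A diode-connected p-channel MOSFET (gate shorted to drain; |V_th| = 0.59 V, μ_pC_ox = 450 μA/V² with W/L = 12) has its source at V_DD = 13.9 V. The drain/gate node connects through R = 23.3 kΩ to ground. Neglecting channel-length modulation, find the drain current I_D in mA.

With gate tied to drain, V_SG = V_SD ≥ V_SG − |V_th|, so the device is in saturation.
k_p = μ_pC_ox · (W/L) = 5.4 mA/V².
KCL at the drain: ½ k_p (V_SG − |V_th|)² = (V_DD − V_SG)/R.
Let x = V_SG − 0.59. Then 62.9 x² + x − 13.31 = 0, giving x = 0.452 V (positive root), so V_SG = 1.04 V.
I_D = (V_DD − V_SG)/R = (13.9 − 1.04) / 23.3 = 0.552 mA.

I_D = 0.552 mA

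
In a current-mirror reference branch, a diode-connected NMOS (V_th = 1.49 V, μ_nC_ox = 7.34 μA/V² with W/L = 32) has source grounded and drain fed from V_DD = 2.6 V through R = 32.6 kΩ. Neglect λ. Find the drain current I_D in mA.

I_D = 0.0211 mA

With gate tied to drain, V_GS = V_DS ≥ V_GS − V_th, so the device is in saturation.
k_n = μ_nC_ox · (W/L) = 0.2349 mA/V².
KCL at the drain: ½ k_n (V_GS − V_th)² = (V_DD − V_GS)/R.
Let x = V_GS − 1.49. Then 3.83 x² + x − 1.11 = 0, giving x = 0.423 V (positive root), so V_GS = 1.91 V.
I_D = (V_DD − V_GS)/R = (2.6 − 1.91) / 32.6 = 0.0211 mA.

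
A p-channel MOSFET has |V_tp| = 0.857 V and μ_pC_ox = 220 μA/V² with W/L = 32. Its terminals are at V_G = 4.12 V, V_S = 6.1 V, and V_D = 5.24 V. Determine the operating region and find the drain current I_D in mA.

Triode; I_D = 4.20 mA

V_SG = V_S − V_G = 6.1 − 4.12 = 1.98 V; V_SD = V_S − V_D = 6.1 − 5.24 = 0.86 V.
k_p = μ_pC_ox · (W/L) = 7.04 mA/V².
V_ov = V_SG − |V_tp| = 1.98 − 0.857 = 1.12 V.
Since V_SD = 0.86 V < V_ov = 1.12 V, the device is in the triode region.
I_D = k_p [V_ov · V_SD − ½ V_SD²] = 7.04 × [1.12 × 0.86 − 0.5 × 0.86²] = 4.2 mA.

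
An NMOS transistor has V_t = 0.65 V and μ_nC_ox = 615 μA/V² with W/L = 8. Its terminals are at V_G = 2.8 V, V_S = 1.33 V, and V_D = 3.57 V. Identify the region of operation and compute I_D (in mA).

V_GS = V_G − V_S = 2.8 − 1.33 = 1.47 V; V_DS = V_D − V_S = 3.57 − 1.33 = 2.24 V.
k_n = μ_nC_ox · (W/L) = 4.92 mA/V².
V_ov = V_GS − V_t = 1.47 − 0.65 = 0.82 V.
Since V_DS = 2.24 V ≥ V_ov = 0.82 V, the device is in saturation.
I_D = ½ k_n V_ov² = 0.5 × 4.92 × 0.82² = 1.65 mA.

Saturation; I_D = 1.65 mA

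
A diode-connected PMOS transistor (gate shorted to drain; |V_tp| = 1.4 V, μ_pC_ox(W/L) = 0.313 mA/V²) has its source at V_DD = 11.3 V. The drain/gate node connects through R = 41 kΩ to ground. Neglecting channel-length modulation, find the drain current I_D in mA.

With gate tied to drain, V_SG = V_SD ≥ V_SG − |V_tp|, so the device is in saturation.
KCL at the drain: ½ k_p (V_SG − |V_tp|)² = (V_DD − V_SG)/R.
Let x = V_SG − 1.4. Then 6.42 x² + x − 9.9 = 0, giving x = 1.17 V (positive root), so V_SG = 2.57 V.
I_D = (V_DD − V_SG)/R = (11.3 − 2.57) / 41 = 0.213 mA.

I_D = 0.213 mA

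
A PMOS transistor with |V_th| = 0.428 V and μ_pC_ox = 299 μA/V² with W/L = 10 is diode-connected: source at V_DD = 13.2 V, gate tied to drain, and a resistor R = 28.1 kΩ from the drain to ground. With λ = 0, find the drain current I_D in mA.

I_D = 0.435 mA

With gate tied to drain, V_SG = V_SD ≥ V_SG − |V_th|, so the device is in saturation.
k_p = μ_pC_ox · (W/L) = 2.99 mA/V².
KCL at the drain: ½ k_p (V_SG − |V_th|)² = (V_DD − V_SG)/R.
Let x = V_SG − 0.428. Then 42 x² + x − 12.77 = 0, giving x = 0.54 V (positive root), so V_SG = 0.968 V.
I_D = (V_DD − V_SG)/R = (13.2 − 0.968) / 28.1 = 0.435 mA.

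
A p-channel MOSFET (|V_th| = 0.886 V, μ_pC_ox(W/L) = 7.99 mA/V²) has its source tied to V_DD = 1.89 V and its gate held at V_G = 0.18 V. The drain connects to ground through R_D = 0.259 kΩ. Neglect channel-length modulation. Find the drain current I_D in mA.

I_D = 2.71 mA

V_SG = V_DD − V_G = 1.89 − 0.18 = 1.71 V, so V_ov = 1.71 − 0.886 = 0.824 V.
Assume saturation: I_D = ½ k_p V_ov² = 0.5 × 7.99 × 0.824² = 2.71 mA, giving V_SD = V_DD − I_D R_D = 1.89 − 2.71 × 0.259 = 1.19 V.
V_SD = 1.19 V ≥ V_ov = 0.824 V, confirming saturation.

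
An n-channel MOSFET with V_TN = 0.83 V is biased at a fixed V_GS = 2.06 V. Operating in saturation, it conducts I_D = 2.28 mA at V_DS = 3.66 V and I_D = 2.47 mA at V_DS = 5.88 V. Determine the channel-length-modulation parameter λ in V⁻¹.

With V_GS fixed, I_D ∝ (1 + λ V_DS) in saturation, so I_D2/I_D1 = (1 + λ V_DS2)/(1 + λ V_DS1).
2.47/2.28 = 1.083 = (1 + 5.88 λ)/(1 + 3.66 λ).
Solving: λ (I_D1 V_DS2 − I_D2 V_DS1) = I_D2 − I_D1, so λ = (2.47 − 2.28) / (2.28 × 5.88 − 2.47 × 3.66) = 0.19 / 4.37 = 0.0435 V⁻¹.

λ = 0.0435 V⁻¹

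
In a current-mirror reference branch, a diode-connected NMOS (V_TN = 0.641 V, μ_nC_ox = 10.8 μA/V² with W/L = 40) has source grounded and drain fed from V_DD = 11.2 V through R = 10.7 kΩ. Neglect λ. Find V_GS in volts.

With gate tied to drain, V_GS = V_DS ≥ V_GS − V_TN, so the device is in saturation.
k_n = μ_nC_ox · (W/L) = 0.432 mA/V².
KCL at the drain: ½ k_n (V_GS − V_TN)² = (V_DD − V_GS)/R.
Let x = V_GS − 0.641. Then 2.31 x² + x − 10.56 = 0, giving x = 1.93 V (positive root), so V_GS = 2.57 V.
I_D = (V_DD − V_GS)/R = (11.2 − 2.57) / 10.7 = 0.806 mA.

V_GS = 2.57 V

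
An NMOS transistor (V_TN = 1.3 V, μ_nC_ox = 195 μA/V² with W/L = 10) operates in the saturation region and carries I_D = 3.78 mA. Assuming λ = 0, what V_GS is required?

k_n = μ_nC_ox · (W/L) = 1.95 mA/V².
In saturation I_D = ½ k_n (V_GS − V_TN)², so V_GS − V_TN = √(2 I_D / k_n) = √(2 × 3.78 / 1.95) = 1.97 V.
V_GS = 1.3 + 1.97 = 3.27 V.

V_GS = 3.27 V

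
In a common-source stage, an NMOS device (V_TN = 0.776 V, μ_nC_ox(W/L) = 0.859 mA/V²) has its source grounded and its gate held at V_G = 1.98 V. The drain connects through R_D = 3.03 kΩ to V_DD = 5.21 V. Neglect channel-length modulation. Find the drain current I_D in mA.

V_GS = V_G = 1.98 V, so V_ov = 1.98 − 0.776 = 1.2 V.
Assume saturation: I_D = ½ k_n V_ov² = 0.5 × 0.859 × 1.2² = 0.623 mA, giving V_DS = V_DD − I_D R_D = 5.21 − 0.623 × 3.03 = 3.32 V.
V_DS = 3.32 V ≥ V_ov = 1.2 V, confirming saturation.

I_D = 0.623 mA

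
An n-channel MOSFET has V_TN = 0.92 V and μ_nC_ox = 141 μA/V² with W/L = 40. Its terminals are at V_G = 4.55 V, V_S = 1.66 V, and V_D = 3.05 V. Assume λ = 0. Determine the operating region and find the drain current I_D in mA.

Triode; I_D = 10.0 mA

V_GS = V_G − V_S = 4.55 − 1.66 = 2.89 V; V_DS = V_D − V_S = 3.05 − 1.66 = 1.39 V.
k_n = μ_nC_ox · (W/L) = 5.64 mA/V².
V_ov = V_GS − V_TN = 2.89 − 0.92 = 1.97 V.
Since V_DS = 1.39 V < V_ov = 1.97 V, the device is in the triode region.
I_D = k_n [V_ov · V_DS − ½ V_DS²] = 5.64 × [1.97 × 1.39 − 0.5 × 1.39²] = 10 mA.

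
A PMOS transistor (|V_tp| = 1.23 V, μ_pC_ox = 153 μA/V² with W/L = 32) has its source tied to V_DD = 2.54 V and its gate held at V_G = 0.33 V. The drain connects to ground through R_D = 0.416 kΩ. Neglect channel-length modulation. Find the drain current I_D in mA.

I_D = 2.35 mA

V_SG = V_DD − V_G = 2.54 − 0.33 = 2.21 V, so V_ov = 2.21 − 1.23 = 0.98 V.
k_p = μ_pC_ox · (W/L) = 4.896 mA/V².
Assume saturation: I_D = ½ k_p V_ov² = 0.5 × 4.896 × 0.98² = 2.35 mA, giving V_SD = V_DD − I_D R_D = 2.54 − 2.35 × 0.416 = 1.56 V.
V_SD = 1.56 V ≥ V_ov = 0.98 V, confirming saturation.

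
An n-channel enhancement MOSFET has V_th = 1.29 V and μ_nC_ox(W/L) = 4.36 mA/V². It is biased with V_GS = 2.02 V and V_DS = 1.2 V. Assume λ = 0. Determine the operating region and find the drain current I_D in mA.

Saturation; I_D = 1.16 mA

V_ov = V_GS − V_th = 2.02 − 1.29 = 0.73 V.
Since V_DS = 1.2 V ≥ V_ov = 0.73 V, the device is in saturation.
I_D = ½ k_n V_ov² = 0.5 × 4.36 × 0.73² = 1.16 mA.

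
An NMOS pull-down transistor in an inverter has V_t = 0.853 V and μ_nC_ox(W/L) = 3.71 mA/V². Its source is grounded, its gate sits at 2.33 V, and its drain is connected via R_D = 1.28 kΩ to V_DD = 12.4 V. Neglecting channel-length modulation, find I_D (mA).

V_GS = V_G = 2.33 V, so V_ov = 2.33 − 0.853 = 1.48 V.
Assume saturation: I_D = ½ k_n V_ov² = 0.5 × 3.71 × 1.48² = 4.05 mA, giving V_DS = V_DD − I_D R_D = 12.4 − 4.05 × 1.28 = 7.22 V.
V_DS = 7.22 V ≥ V_ov = 1.48 V, confirming saturation.

I_D = 4.05 mA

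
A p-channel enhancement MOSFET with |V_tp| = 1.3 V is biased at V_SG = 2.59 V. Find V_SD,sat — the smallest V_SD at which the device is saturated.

V_SD,sat = 1.29 V

The boundary between triode and saturation is V_SD = V_SG − |V_tp| = V_ov.
V_ov = 2.59 − 1.3 = 1.29 V.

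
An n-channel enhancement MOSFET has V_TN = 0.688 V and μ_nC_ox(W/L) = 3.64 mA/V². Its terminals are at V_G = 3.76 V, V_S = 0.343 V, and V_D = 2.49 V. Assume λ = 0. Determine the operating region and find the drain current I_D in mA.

Triode; I_D = 12.9 mA

V_GS = V_G − V_S = 3.76 − 0.343 = 3.42 V; V_DS = V_D − V_S = 2.49 − 0.343 = 2.15 V.
V_ov = V_GS − V_TN = 3.42 − 0.688 = 2.73 V.
Since V_DS = 2.15 V < V_ov = 2.73 V, the device is in the triode region.
I_D = k_n [V_ov · V_DS − ½ V_DS²] = 3.64 × [2.73 × 2.15 − 0.5 × 2.15²] = 12.9 mA.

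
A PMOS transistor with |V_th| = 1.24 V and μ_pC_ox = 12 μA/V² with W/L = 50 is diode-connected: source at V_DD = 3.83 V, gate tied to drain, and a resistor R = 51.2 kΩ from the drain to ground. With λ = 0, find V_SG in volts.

V_SG = 1.62 V

With gate tied to drain, V_SG = V_SD ≥ V_SG − |V_th|, so the device is in saturation.
k_p = μ_pC_ox · (W/L) = 0.6 mA/V².
KCL at the drain: ½ k_p (V_SG − |V_th|)² = (V_DD − V_SG)/R.
Let x = V_SG − 1.24. Then 15.4 x² + x − 2.59 = 0, giving x = 0.379 V (positive root), so V_SG = 1.62 V.
I_D = (V_DD − V_SG)/R = (3.83 − 1.62) / 51.2 = 0.0432 mA.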